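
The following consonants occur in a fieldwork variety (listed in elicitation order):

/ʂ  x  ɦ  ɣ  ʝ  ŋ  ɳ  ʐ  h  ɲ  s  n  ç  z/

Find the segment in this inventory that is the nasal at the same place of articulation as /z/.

/n/

/z/ is a voiced alveolar fricative.
The nasal at the same place is an alveolar nasal — in this inventory, /n/.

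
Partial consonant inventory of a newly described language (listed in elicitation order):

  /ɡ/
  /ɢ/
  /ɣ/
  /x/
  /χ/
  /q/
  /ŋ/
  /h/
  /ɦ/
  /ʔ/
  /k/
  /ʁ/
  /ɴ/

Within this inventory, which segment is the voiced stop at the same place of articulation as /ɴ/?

/ɴ/ is an uvular nasal.
The voiced stop at the same place is a voiced uvular stop — in this inventory, /ɢ/.

/ɢ/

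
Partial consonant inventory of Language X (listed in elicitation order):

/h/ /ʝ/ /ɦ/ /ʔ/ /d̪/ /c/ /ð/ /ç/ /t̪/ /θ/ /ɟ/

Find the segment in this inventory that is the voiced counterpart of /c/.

/c/ is a voiceless palatal stop.
The voiced counterpart is a voiced palatal stop — in this inventory, /ɟ/.

/ɟ/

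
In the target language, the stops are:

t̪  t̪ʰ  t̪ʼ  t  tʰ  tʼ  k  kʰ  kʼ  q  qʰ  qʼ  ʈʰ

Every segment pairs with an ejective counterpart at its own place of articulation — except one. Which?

/ʈʰ/

Dental: /t̪/ ~ /t̪ʰ/ ~ /t̪ʼ/
Alveolar: /t/ ~ /tʰ/ ~ /tʼ/
Velar: /k/ ~ /kʰ/ ~ /kʼ/
Uvular: /q/ ~ /qʰ/ ~ /qʼ/
Retroflex: only /ʈʰ/ (aspirated); no ejective partner.
So /ʈʰ/ is the unpaired segment.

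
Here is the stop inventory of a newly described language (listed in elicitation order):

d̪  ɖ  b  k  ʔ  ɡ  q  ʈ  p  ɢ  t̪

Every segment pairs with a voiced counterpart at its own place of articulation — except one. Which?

Bilabial: /p/ ~ /b/
Dental: /t̪/ ~ /d̪/
Retroflex: /ʈ/ ~ /ɖ/
Velar: /k/ ~ /ɡ/
Uvular: /q/ ~ /ɢ/
Glottal: only /ʔ/ (voiceless); no voiced partner.
So /ʔ/ is the unpaired segment.

/ʔ/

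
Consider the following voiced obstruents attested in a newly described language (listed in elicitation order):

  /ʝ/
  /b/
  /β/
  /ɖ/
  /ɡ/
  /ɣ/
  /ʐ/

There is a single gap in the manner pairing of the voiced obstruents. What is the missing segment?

/ɟ/

place of articulation  stop      fricative
bilabial          b         β       
retroflex         ɖ         ʐ       
palatal           —         ʝ       
velar             ɡ         ɣ       
The palatal row has no stop member, so the gap is the palatal stop /ɟ/.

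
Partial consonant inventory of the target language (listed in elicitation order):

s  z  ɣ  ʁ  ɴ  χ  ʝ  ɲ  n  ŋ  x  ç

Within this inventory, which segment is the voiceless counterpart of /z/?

/z/ is a voiced alveolar fricative.
The voiceless counterpart is a voiceless alveolar fricative — in this inventory, /s/.

/s/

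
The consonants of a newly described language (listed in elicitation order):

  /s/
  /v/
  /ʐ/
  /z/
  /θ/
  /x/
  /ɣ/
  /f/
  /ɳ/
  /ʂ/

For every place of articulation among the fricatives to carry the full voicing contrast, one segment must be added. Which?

place of articulation  voiceless  voiced  
labiodental       f         v       
dental            θ         —       
alveolar          s         z       
retroflex         ʂ         ʐ       
velar             x         ɣ       
The dental row has no voiced member, so the gap is the voiced dental fricative /ð/.

/ð/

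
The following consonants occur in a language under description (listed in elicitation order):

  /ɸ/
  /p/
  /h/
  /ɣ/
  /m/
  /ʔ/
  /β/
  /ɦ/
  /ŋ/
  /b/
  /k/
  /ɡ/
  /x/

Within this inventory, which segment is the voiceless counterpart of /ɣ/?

/ɣ/ is a voiced velar fricative.
The voiceless counterpart is a voiceless velar fricative — in this inventory, /x/.

/x/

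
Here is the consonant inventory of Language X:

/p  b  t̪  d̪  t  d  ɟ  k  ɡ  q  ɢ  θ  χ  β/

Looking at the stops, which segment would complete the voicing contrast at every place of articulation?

/c/

Voiceless: /p/ (bilabial), /t̪/ (dental), /t/ (alveolar), /k/ (velar), /q/ (uvular).
Voiced: /b/ (bilabial), /d̪/ (dental), /d/ (alveolar), /ɟ/ (palatal), /ɡ/ (velar), /ɢ/ (uvular).
The palatal row has no voiceless member, so the gap is the voiceless palatal stop /c/.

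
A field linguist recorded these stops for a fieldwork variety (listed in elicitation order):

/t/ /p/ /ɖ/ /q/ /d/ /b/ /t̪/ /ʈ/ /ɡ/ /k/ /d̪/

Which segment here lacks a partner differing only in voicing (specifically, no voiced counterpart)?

Bilabial: /p/ ~ /b/
Dental: /t̪/ ~ /d̪/
Alveolar: /t/ ~ /d/
Retroflex: /ʈ/ ~ /ɖ/
Velar: /k/ ~ /ɡ/
Uvular: only /q/ (voiceless); no voiced partner.
So /q/ is the unpaired segment.

/q/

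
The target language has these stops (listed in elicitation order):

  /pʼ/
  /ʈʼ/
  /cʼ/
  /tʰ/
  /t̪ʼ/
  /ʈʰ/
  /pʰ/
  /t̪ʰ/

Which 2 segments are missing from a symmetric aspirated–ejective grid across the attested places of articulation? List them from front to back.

Aspirated: /pʰ/ (bilabial), /t̪ʰ/ (dental), /tʰ/ (alveolar), /ʈʰ/ (retroflex).
Ejective: /pʼ/ (bilabial), /t̪ʼ/ (dental), /ʈʼ/ (retroflex), /cʼ/ (palatal).
Gaps, from front to back: alveolar lacks ejective (/tʼ/); palatal lacks aspirated (/cʰ/).

/tʼ/, /cʰ/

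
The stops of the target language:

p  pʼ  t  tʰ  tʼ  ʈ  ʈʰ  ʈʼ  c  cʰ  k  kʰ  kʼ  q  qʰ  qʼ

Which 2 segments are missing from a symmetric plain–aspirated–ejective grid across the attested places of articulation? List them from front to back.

/pʰ/, /cʼ/

Plain: /p/ (bilabial), /t/ (alveolar), /ʈ/ (retroflex), /c/ (palatal), /k/ (velar), /q/ (uvular).
Aspirated: /tʰ/ (alveolar), /ʈʰ/ (retroflex), /cʰ/ (palatal), /kʰ/ (velar), /qʰ/ (uvular).
Ejective: /pʼ/ (bilabial), /tʼ/ (alveolar), /ʈʼ/ (retroflex), /kʼ/ (velar), /qʼ/ (uvular).
Gaps, from front to back: bilabial lacks aspirated (/pʰ/); palatal lacks ejective (/cʼ/).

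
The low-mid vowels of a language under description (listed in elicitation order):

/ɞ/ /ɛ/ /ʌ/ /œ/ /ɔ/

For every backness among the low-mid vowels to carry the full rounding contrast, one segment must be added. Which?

backness          unrounded  rounded 
front             ɛ         œ       
central           —         ɞ       
back              ʌ         ɔ       
The central row has no unrounded member, so the gap is the central unrounded vowel /ɜ/.

/ɜ/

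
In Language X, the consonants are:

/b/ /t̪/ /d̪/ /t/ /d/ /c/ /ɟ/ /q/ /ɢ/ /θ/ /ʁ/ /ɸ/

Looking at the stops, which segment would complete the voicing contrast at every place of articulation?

place of articulation  voiceless  voiced  
bilabial          —         b       
dental            t̪        d̪      
alveolar          t         d       
palatal           c         ɟ       
uvular            q         ɢ       
The bilabial row has no voiceless member, so the gap is the voiceless bilabial stop /p/.

/p/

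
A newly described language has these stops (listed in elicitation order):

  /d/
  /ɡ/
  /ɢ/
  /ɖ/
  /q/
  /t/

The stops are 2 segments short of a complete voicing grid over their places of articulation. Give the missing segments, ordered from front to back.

/ʈ/, /k/

place of articulation  voiceless  voiced  
alveolar          t         d       
retroflex         —         ɖ       
velar             —         ɡ       
uvular            q         ɢ       
Gaps, from front to back: retroflex lacks voiceless (/ʈ/); velar lacks voiceless (/k/).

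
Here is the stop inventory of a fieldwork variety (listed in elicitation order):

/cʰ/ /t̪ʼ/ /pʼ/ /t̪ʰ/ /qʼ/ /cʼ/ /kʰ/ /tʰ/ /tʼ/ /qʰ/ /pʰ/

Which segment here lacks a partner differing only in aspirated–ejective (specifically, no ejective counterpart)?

Bilabial: /pʰ/ ~ /pʼ/
Dental: /t̪ʰ/ ~ /t̪ʼ/
Alveolar: /tʰ/ ~ /tʼ/
Palatal: /cʰ/ ~ /cʼ/
Uvular: /qʰ/ ~ /qʼ/
Velar: only /kʰ/ (aspirated); no ejective partner.
So /kʰ/ is the unpaired segment.

/kʰ/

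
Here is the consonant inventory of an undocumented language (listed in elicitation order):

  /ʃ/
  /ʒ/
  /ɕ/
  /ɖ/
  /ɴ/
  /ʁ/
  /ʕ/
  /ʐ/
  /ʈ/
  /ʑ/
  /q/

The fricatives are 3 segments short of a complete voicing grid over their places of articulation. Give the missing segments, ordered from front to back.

/ʂ/, /χ/, /ħ/

postalveolar: voiceless /ʃ/, voiced /ʒ/.
retroflex: voiceless —, voiced /ʐ/.
alveolo-palatal: voiceless /ɕ/, voiced /ʑ/.
uvular: voiceless —, voiced /ʁ/.
pharyngeal: voiceless —, voiced /ʕ/.
Gaps, from front to back: retroflex lacks voiceless (/ʂ/); uvular lacks voiceless (/χ/); pharyngeal lacks voiceless (/ħ/).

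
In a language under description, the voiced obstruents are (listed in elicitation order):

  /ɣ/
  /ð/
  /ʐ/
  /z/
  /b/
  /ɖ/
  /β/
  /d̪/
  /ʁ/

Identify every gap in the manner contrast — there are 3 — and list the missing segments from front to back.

/d/, /ɡ/, /ɢ/

place of articulation  stop      fricative
bilabial          b         β       
dental            d̪        ð       
alveolar          —         z       
retroflex         ɖ         ʐ       
velar             —         ɣ       
uvular            —         ʁ       
Gaps, from front to back: alveolar lacks stop (/d/); velar lacks stop (/ɡ/); uvular lacks stop (/ɢ/).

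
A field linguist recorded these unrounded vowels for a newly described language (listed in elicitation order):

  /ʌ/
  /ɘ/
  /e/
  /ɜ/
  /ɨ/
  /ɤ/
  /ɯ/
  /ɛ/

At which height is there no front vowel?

high

Front: /e/ (high-mid), /ɛ/ (low-mid).
Central: /ɨ/ (high), /ɘ/ (high-mid), /ɜ/ (low-mid).
Back: /ɯ/ (high), /ɤ/ (high-mid), /ʌ/ (low-mid).
Every height has a front member except high, where /i/ would be expected.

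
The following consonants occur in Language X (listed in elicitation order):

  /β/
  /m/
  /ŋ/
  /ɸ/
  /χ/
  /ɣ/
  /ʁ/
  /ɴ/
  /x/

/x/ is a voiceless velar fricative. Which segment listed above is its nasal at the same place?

The nasal at the same place is a velar nasal — in this inventory, /ŋ/.

/ŋ/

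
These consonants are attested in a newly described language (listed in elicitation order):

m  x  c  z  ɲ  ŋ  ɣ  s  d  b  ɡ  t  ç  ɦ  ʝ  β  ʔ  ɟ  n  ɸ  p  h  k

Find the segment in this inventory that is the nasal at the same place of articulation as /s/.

/n/

/s/ is a voiceless alveolar fricative.
The nasal at the same place is an alveolar nasal — in this inventory, /n/.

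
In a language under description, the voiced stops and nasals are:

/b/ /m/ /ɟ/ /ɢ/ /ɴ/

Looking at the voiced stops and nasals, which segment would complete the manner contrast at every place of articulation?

place of articulation  oral stop  nasal   
bilabial          b         m       
palatal           ɟ         —       
uvular            ɢ         ɴ       
The palatal row has no nasal member, so the gap is the palatal nasal /ɲ/.

/ɲ/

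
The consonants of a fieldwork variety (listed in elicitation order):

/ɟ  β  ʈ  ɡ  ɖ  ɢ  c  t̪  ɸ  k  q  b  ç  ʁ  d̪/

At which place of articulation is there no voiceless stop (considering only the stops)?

place of articulation  voiceless  voiced  
bilabial          —         b       
dental            t̪        d̪      
retroflex         ʈ         ɖ       
palatal           c         ɟ       
velar             k         ɡ       
uvular            q         ɢ       
Every place of articulation has a voiceless member except bilabial, where /p/ would be expected.

bilabial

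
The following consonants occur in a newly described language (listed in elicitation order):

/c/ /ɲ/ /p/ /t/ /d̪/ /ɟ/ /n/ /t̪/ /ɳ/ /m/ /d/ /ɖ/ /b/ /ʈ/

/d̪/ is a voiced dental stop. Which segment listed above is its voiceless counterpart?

The voiceless counterpart is a voiceless dental stop — in this inventory, /t̪/.

/t̪/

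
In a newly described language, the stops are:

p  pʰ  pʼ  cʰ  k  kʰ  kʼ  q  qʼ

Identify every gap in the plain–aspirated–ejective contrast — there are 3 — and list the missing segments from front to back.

bilabial: plain /p/, aspirated /pʰ/, ejective /pʼ/.
palatal: plain —, aspirated /cʰ/, ejective —.
velar: plain /k/, aspirated /kʰ/, ejective /kʼ/.
uvular: plain /q/, aspirated —, ejective /qʼ/.
Gaps, from front to back: palatal lacks plain (/c/); palatal lacks ejective (/cʼ/); uvular lacks aspirated (/qʰ/).

/c/, /cʼ/, /qʰ/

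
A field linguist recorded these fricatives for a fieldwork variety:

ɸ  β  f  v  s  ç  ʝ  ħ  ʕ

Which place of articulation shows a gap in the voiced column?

Voiceless: /ɸ/ (bilabial), /f/ (labiodental), /s/ (alveolar), /ç/ (palatal), /ħ/ (pharyngeal).
Voiced: /β/ (bilabial), /v/ (labiodental), /ʝ/ (palatal), /ʕ/ (pharyngeal).
Every place of articulation has a voiced member except alveolar, where /z/ would be expected.

alveolar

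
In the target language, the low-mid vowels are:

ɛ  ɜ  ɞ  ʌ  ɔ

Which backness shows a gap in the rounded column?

front

Unrounded: /ɛ/ (front), /ɜ/ (central), /ʌ/ (back).
Rounded: /ɞ/ (central), /ɔ/ (back).
Every backness has a rounded member except front, where /œ/ would be expected.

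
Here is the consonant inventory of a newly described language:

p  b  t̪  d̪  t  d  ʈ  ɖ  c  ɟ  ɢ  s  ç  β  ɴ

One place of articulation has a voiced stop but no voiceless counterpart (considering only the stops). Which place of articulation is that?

bilabial: voiceless /p/, voiced /b/.
dental: voiceless /t̪/, voiced /d̪/.
alveolar: voiceless /t/, voiced /d/.
retroflex: voiceless /ʈ/, voiced /ɖ/.
palatal: voiceless /c/, voiced /ɟ/.
uvular: voiceless —, voiced /ɢ/.
Every place of articulation has a voiceless member except uvular, where /q/ would be expected.

uvular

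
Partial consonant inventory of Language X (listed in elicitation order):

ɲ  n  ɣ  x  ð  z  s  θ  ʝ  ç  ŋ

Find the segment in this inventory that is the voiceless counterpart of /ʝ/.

/ʝ/ is a voiced palatal fricative.
The voiceless counterpart is a voiceless palatal fricative — in this inventory, /ç/.

/ç/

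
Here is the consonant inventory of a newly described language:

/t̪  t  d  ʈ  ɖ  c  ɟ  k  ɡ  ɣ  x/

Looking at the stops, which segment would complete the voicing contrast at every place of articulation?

/d̪/

Voiceless: /t̪/ (dental), /t/ (alveolar), /ʈ/ (retroflex), /c/ (palatal), /k/ (velar).
Voiced: /d/ (alveolar), /ɖ/ (retroflex), /ɟ/ (palatal), /ɡ/ (velar).
The dental row has no voiced member, so the gap is the voiced dental stop /d̪/.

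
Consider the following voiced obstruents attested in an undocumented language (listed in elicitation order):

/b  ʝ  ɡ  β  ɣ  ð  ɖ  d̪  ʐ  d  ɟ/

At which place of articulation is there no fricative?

Stop: /b/ (bilabial), /d̪/ (dental), /d/ (alveolar), /ɖ/ (retroflex), /ɟ/ (palatal), /ɡ/ (velar).
Fricative: /β/ (bilabial), /ð/ (dental), /ʐ/ (retroflex), /ʝ/ (palatal), /ɣ/ (velar).
Every place of articulation has a fricative member except alveolar, where /z/ would be expected.

alveolar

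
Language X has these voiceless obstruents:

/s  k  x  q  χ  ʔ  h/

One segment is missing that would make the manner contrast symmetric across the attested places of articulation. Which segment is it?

place of articulation  stop      fricative
alveolar          —         s       
velar             k         x       
uvular            q         χ       
glottal           ʔ         h       
The alveolar row has no stop member, so the gap is the alveolar stop /t/.

/t/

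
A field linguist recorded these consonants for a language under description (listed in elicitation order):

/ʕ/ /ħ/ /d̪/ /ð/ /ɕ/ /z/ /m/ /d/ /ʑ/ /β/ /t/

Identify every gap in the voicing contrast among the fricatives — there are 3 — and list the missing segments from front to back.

/ɸ/, /θ/, /s/

bilabial: voiceless —, voiced /β/.
dental: voiceless —, voiced /ð/.
alveolar: voiceless —, voiced /z/.
alveolo-palatal: voiceless /ɕ/, voiced /ʑ/.
pharyngeal: voiceless /ħ/, voiced /ʕ/.
Gaps, from front to back: bilabial lacks voiceless (/ɸ/); dental lacks voiceless (/θ/); alveolar lacks voiceless (/s/).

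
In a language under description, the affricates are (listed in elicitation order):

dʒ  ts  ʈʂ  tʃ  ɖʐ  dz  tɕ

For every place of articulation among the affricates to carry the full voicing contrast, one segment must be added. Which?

alveolar: voiceless /ts/, voiced /dz/.
postalveolar: voiceless /tʃ/, voiced /dʒ/.
retroflex: voiceless /ʈʂ/, voiced /ɖʐ/.
alveolo-palatal: voiceless /tɕ/, voiced —.
The alveolo-palatal row has no voiced member, so the gap is the voiced alveolo-palatal affricate /dʑ/.

/dʑ/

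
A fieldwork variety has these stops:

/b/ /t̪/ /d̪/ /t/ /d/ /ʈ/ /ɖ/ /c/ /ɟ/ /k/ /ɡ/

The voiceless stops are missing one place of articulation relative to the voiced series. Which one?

bilabial

place of articulation  voiceless  voiced  
bilabial          —         b       
dental            t̪        d̪      
alveolar          t         d       
retroflex         ʈ         ɖ       
palatal           c         ɟ       
velar             k         ɡ       
Every place of articulation has a voiceless member except bilabial, where /p/ would be expected.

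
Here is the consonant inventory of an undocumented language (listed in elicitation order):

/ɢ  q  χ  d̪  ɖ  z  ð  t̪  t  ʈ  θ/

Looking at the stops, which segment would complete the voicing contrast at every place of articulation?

place of articulation  voiceless  voiced  
dental            t̪        d̪      
alveolar          t         —       
retroflex         ʈ         ɖ       
uvular            q         ɢ       
The alveolar row has no voiced member, so the gap is the voiced alveolar stop /d/.

/d/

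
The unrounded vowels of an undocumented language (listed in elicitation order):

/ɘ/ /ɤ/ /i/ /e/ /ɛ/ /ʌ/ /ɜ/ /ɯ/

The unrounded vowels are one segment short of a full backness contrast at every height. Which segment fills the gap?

/ɨ/

height            front     central   back    
high              i         —         ɯ       
high-mid          e         ɘ         ɤ       
low-mid           ɛ         ɜ         ʌ       
The high row has no central member, so the gap is the high central unrounded vowel /ɨ/.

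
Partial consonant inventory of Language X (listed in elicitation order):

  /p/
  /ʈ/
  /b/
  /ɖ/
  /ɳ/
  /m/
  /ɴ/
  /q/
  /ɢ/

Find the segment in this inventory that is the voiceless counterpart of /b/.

/p/

/b/ is a voiced bilabial stop.
The voiceless counterpart is a voiceless bilabial stop — in this inventory, /p/.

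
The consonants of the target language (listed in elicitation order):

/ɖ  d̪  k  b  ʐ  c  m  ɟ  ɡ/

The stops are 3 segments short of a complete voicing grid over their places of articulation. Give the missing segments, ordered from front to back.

place of articulation  voiceless  voiced  
bilabial          —         b       
dental            —         d̪      
retroflex         —         ɖ       
palatal           c         ɟ       
velar             k         ɡ       
Gaps, from front to back: bilabial lacks voiceless (/p/); dental lacks voiceless (/t̪/); retroflex lacks voiceless (/ʈ/).

/p/, /t̪/, /ʈ/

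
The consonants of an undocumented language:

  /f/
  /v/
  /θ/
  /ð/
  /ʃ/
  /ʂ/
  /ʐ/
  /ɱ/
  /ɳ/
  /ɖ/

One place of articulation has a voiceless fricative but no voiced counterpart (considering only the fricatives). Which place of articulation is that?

postalveolar

Voiceless: /f/ (labiodental), /θ/ (dental), /ʃ/ (postalveolar), /ʂ/ (retroflex).
Voiced: /v/ (labiodental), /ð/ (dental), /ʐ/ (retroflex).
Every place of articulation has a voiced member except postalveolar, where /ʒ/ would be expected.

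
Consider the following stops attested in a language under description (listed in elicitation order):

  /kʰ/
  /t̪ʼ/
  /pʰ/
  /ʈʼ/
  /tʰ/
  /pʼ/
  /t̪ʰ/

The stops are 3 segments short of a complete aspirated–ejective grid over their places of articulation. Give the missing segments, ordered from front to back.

/tʼ/, /ʈʰ/, /kʼ/

place of articulation  aspirated  ejective
bilabial          pʰ        pʼ      
dental            t̪ʰ       t̪ʼ     
alveolar          tʰ        —       
retroflex         —         ʈʼ      
velar             kʰ        —       
Gaps, from front to back: alveolar lacks ejective (/tʼ/); retroflex lacks aspirated (/ʈʰ/); velar lacks ejective (/kʼ/).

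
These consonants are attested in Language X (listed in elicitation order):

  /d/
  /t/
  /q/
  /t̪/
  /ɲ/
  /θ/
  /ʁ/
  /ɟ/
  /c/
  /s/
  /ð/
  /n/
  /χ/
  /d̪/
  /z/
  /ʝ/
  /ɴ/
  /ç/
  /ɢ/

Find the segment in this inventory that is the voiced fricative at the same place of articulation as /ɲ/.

/ʝ/

/ɲ/ is a palatal nasal.
The voiced fricative at the same place is a voiced palatal fricative — in this inventory, /ʝ/.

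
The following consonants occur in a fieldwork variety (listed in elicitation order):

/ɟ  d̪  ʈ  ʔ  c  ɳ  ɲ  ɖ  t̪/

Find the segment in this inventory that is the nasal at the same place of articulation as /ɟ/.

/ɟ/ is a voiced palatal stop.
The nasal at the same place is a palatal nasal — in this inventory, /ɲ/.

/ɲ/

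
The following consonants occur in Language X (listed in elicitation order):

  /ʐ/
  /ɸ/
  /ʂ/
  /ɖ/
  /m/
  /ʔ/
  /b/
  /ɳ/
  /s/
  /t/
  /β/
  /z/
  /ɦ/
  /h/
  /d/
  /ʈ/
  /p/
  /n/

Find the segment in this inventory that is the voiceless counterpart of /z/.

/z/ is a voiced alveolar fricative.
The voiceless counterpart is a voiceless alveolar fricative — in this inventory, /s/.

/s/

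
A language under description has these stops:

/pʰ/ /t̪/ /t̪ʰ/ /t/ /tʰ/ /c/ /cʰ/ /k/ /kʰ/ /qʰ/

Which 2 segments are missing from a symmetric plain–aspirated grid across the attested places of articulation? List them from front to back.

/p/, /q/

bilabial: plain —, aspirated /pʰ/.
dental: plain /t̪/, aspirated /t̪ʰ/.
alveolar: plain /t/, aspirated /tʰ/.
palatal: plain /c/, aspirated /cʰ/.
velar: plain /k/, aspirated /kʰ/.
uvular: plain —, aspirated /qʰ/.
Gaps, from front to back: bilabial lacks plain (/p/); uvular lacks plain (/q/).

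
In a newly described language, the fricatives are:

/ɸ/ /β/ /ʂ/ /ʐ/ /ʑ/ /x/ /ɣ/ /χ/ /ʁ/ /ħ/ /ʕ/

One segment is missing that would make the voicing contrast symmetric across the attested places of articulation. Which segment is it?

/ɕ/

bilabial: voiceless /ɸ/, voiced /β/.
retroflex: voiceless /ʂ/, voiced /ʐ/.
alveolo-palatal: voiceless —, voiced /ʑ/.
velar: voiceless /x/, voiced /ɣ/.
uvular: voiceless /χ/, voiced /ʁ/.
pharyngeal: voiceless /ħ/, voiced /ʕ/.
The alveolo-palatal row has no voiceless member, so the gap is the voiceless alveolo-palatal fricative /ɕ/.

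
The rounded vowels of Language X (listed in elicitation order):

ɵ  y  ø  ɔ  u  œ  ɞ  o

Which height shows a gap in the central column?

high

height            front     central   back    
high              y         —         u       
high-mid          ø         ɵ         o       
low-mid           œ         ɞ         ɔ       
Every height has a central member except high, where /ʉ/ would be expected.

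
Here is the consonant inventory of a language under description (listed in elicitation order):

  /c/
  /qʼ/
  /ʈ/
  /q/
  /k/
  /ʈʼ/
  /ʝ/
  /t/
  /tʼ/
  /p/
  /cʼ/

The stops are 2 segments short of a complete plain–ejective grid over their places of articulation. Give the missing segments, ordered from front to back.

/pʼ/, /kʼ/

Plain: /p/ (bilabial), /t/ (alveolar), /ʈ/ (retroflex), /c/ (palatal), /k/ (velar), /q/ (uvular).
Ejective: /tʼ/ (alveolar), /ʈʼ/ (retroflex), /cʼ/ (palatal), /qʼ/ (uvular).
Gaps, from front to back: bilabial lacks ejective (/pʼ/); velar lacks ejective (/kʼ/).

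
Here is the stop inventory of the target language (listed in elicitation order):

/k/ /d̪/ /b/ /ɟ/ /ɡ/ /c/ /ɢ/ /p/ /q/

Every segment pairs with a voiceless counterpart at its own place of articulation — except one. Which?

Bilabial: /p/ ~ /b/
Palatal: /c/ ~ /ɟ/
Velar: /k/ ~ /ɡ/
Uvular: /q/ ~ /ɢ/
Dental: only /d̪/ (voiced); no voiceless partner.
So /d̪/ is the unpaired segment.

/d̪/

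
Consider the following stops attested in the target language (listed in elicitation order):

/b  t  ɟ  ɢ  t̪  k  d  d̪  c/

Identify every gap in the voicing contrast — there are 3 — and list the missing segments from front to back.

/p/, /ɡ/, /q/

Voiceless: /t̪/ (dental), /t/ (alveolar), /c/ (palatal), /k/ (velar).
Voiced: /b/ (bilabial), /d̪/ (dental), /d/ (alveolar), /ɟ/ (palatal), /ɢ/ (uvular).
Gaps, from front to back: bilabial lacks voiceless (/p/); velar lacks voiced (/ɡ/); uvular lacks voiceless (/q/).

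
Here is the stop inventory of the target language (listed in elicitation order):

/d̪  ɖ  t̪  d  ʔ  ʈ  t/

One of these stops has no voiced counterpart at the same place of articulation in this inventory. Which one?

Dental: /t̪/ ~ /d̪/
Alveolar: /t/ ~ /d/
Retroflex: /ʈ/ ~ /ɖ/
Glottal: only /ʔ/ (voiceless); no voiced partner.
So /ʔ/ is the unpaired segment.

/ʔ/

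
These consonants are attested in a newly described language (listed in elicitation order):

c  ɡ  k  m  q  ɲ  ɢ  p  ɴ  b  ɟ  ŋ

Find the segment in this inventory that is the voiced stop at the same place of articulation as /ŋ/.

/ŋ/ is a velar nasal.
The voiced stop at the same place is a voiced velar stop — in this inventory, /ɡ/.

/ɡ/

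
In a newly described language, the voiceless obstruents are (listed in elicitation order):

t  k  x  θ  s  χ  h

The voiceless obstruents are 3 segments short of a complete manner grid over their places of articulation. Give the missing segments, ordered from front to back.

/t̪/, /q/, /ʔ/

dental: stop —, fricative /θ/.
alveolar: stop /t/, fricative /s/.
velar: stop /k/, fricative /x/.
uvular: stop —, fricative /χ/.
glottal: stop —, fricative /h/.
Gaps, from front to back: dental lacks stop (/t̪/); uvular lacks stop (/q/); glottal lacks stop (/ʔ/).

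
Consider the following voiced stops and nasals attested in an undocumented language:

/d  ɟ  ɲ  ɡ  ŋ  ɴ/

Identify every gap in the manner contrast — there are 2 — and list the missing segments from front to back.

alveolar: oral stop /d/, nasal —.
palatal: oral stop /ɟ/, nasal /ɲ/.
velar: oral stop /ɡ/, nasal /ŋ/.
uvular: oral stop —, nasal /ɴ/.
Gaps, from front to back: alveolar lacks nasal (/n/); uvular lacks oral stop (/ɢ/).

/n/, /ɢ/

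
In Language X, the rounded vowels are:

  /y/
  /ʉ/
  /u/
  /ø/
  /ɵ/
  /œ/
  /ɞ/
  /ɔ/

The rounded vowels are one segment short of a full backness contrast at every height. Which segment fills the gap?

/o/

high: front /y/, central /ʉ/, back /u/.
high-mid: front /ø/, central /ɵ/, back —.
low-mid: front /œ/, central /ɞ/, back /ɔ/.
The high-mid row has no back member, so the gap is the high-mid back rounded vowel /o/.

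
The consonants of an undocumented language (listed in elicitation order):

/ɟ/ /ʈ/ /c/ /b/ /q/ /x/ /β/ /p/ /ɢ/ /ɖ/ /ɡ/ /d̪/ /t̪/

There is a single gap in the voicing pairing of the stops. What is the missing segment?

Voiceless: /p/ (bilabial), /t̪/ (dental), /ʈ/ (retroflex), /c/ (palatal), /q/ (uvular).
Voiced: /b/ (bilabial), /d̪/ (dental), /ɖ/ (retroflex), /ɟ/ (palatal), /ɡ/ (velar), /ɢ/ (uvular).
The velar row has no voiceless member, so the gap is the voiceless velar stop /k/.

/k/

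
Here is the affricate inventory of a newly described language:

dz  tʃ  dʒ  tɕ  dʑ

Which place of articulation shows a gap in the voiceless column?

alveolar

Voiceless: /tʃ/ (postalveolar), /tɕ/ (alveolo-palatal).
Voiced: /dz/ (alveolar), /dʒ/ (postalveolar), /dʑ/ (alveolo-palatal).
Every place of articulation has a voiceless member except alveolar, where /ts/ would be expected.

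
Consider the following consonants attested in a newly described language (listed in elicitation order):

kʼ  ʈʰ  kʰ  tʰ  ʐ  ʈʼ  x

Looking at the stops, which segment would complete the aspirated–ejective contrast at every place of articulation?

/tʼ/

alveolar: aspirated /tʰ/, ejective —.
retroflex: aspirated /ʈʰ/, ejective /ʈʼ/.
velar: aspirated /kʰ/, ejective /kʼ/.
The alveolar row has no ejective member, so the gap is the ejective alveolar stop /tʼ/.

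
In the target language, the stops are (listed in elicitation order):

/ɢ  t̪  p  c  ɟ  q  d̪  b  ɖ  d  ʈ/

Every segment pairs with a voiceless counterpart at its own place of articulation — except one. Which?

Bilabial: /p/ ~ /b/
Dental: /t̪/ ~ /d̪/
Retroflex: /ʈ/ ~ /ɖ/
Palatal: /c/ ~ /ɟ/
Uvular: /q/ ~ /ɢ/
Alveolar: only /d/ (voiced); no voiceless partner.
So /d/ is the unpaired segment.

/d/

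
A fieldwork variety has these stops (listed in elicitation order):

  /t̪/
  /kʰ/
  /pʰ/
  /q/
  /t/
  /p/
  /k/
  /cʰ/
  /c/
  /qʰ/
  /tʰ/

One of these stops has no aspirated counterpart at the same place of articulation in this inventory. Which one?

Bilabial: /p/ ~ /pʰ/
Alveolar: /t/ ~ /tʰ/
Palatal: /c/ ~ /cʰ/
Velar: /k/ ~ /kʰ/
Uvular: /q/ ~ /qʰ/
Dental: only /t̪/ (plain); no aspirated partner.
So /t̪/ is the unpaired segment.

/t̪/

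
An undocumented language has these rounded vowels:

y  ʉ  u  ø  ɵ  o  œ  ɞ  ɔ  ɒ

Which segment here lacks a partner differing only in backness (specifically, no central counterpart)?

/ɒ/

High: /y/ ~ /ʉ/ ~ /u/
High-mid: /ø/ ~ /ɵ/ ~ /o/
Low-mid: /œ/ ~ /ɞ/ ~ /ɔ/
Low: only /ɒ/ (back); no central partner.
So /ɒ/ is the unpaired segment.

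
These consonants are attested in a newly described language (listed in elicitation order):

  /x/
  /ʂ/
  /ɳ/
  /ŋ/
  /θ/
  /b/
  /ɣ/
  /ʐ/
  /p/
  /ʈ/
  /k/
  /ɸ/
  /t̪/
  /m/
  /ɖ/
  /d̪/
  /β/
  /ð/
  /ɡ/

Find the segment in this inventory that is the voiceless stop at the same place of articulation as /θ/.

/θ/ is a voiceless dental fricative.
The voiceless stop at the same place is a voiceless dental stop — in this inventory, /t̪/.

/t̪/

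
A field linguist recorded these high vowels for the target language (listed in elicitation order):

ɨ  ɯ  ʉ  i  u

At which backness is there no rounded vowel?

backness          unrounded  rounded 
front             i         —       
central           ɨ         ʉ       
back              ɯ         u       
Every backness has a rounded member except front, where /y/ would be expected.

front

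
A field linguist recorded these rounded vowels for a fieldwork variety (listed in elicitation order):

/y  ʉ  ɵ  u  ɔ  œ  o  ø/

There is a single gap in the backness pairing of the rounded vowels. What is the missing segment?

Front: /y/ (high), /ø/ (high-mid), /œ/ (low-mid).
Central: /ʉ/ (high), /ɵ/ (high-mid).
Back: /u/ (high), /o/ (high-mid), /ɔ/ (low-mid).
The low-mid row has no central member, so the gap is the low-mid central rounded vowel /ɞ/.

/ɞ/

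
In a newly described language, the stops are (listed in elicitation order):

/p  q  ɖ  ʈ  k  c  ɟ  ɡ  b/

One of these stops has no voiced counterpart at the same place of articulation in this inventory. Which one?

Bilabial: /p/ ~ /b/
Retroflex: /ʈ/ ~ /ɖ/
Palatal: /c/ ~ /ɟ/
Velar: /k/ ~ /ɡ/
Uvular: only /q/ (voiceless); no voiced partner.
So /q/ is the unpaired segment.

/q/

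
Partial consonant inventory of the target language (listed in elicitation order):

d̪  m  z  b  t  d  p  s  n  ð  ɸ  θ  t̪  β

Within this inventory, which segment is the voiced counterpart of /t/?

/t/ is a voiceless alveolar stop.
The voiced counterpart is a voiced alveolar stop — in this inventory, /d/.

/d/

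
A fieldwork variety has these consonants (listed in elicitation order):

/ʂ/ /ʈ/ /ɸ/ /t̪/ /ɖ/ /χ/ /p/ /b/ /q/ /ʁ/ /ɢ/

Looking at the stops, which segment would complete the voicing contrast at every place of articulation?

place of articulation  voiceless  voiced  
bilabial          p         b       
dental            t̪        —       
retroflex         ʈ         ɖ       
uvular            q         ɢ       
The dental row has no voiced member, so the gap is the voiced dental stop /d̪/.

/d̪/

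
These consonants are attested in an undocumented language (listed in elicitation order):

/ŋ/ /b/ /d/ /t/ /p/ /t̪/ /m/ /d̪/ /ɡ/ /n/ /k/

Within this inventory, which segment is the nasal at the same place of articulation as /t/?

/t/ is a voiceless alveolar stop.
The nasal at the same place is an alveolar nasal — in this inventory, /n/.

/n/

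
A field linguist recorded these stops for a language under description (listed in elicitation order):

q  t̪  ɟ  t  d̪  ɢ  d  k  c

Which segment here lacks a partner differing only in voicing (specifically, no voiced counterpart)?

Dental: /t̪/ ~ /d̪/
Alveolar: /t/ ~ /d/
Palatal: /c/ ~ /ɟ/
Uvular: /q/ ~ /ɢ/
Velar: only /k/ (voiceless); no voiced partner.
So /k/ is the unpaired segment.

/k/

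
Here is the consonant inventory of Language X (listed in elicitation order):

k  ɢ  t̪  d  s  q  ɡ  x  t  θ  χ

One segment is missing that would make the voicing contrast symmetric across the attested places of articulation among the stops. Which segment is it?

dental: voiceless /t̪/, voiced —.
alveolar: voiceless /t/, voiced /d/.
velar: voiceless /k/, voiced /ɡ/.
uvular: voiceless /q/, voiced /ɢ/.
The dental row has no voiced member, so the gap is the voiced dental stop /d̪/.

/d̪/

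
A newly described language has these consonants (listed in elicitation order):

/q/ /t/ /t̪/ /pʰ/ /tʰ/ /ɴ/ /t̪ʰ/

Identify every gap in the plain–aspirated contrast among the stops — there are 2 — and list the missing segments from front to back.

Plain: /t̪/ (dental), /t/ (alveolar), /q/ (uvular).
Aspirated: /pʰ/ (bilabial), /t̪ʰ/ (dental), /tʰ/ (alveolar).
Gaps, from front to back: bilabial lacks plain (/p/); uvular lacks aspirated (/qʰ/).

/p/, /qʰ/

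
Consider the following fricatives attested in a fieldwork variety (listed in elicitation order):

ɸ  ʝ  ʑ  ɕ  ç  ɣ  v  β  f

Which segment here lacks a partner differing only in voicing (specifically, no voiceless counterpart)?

/ɣ/

Bilabial: /ɸ/ ~ /β/
Labiodental: /f/ ~ /v/
Alveolo-palatal: /ɕ/ ~ /ʑ/
Palatal: /ç/ ~ /ʝ/
Velar: only /ɣ/ (voiced); no voiceless partner.
So /ɣ/ is the unpaired segment.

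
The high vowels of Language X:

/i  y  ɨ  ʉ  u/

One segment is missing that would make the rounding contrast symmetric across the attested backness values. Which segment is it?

/ɯ/

Unrounded: /i/ (front), /ɨ/ (central).
Rounded: /y/ (front), /ʉ/ (central), /u/ (back).
The back row has no unrounded member, so the gap is the back unrounded vowel /ɯ/.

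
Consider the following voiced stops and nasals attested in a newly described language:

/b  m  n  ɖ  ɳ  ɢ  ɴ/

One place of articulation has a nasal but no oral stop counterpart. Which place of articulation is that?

alveolar

Oral stop: /b/ (bilabial), /ɖ/ (retroflex), /ɢ/ (uvular).
Nasal: /m/ (bilabial), /n/ (alveolar), /ɳ/ (retroflex), /ɴ/ (uvular).
Every place of articulation has an oral stop member except alveolar, where /d/ would be expected.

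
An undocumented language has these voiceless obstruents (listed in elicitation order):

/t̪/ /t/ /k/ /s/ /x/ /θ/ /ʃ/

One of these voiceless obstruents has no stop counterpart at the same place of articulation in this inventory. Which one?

Dental: /t̪/ ~ /θ/
Alveolar: /t/ ~ /s/
Velar: /k/ ~ /x/
Postalveolar: only /ʃ/ (fricative); no stop partner.
So /ʃ/ is the unpaired segment.

/ʃ/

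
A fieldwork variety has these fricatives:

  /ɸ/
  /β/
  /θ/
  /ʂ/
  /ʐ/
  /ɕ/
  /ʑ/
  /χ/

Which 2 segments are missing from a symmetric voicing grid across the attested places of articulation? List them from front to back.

bilabial: voiceless /ɸ/, voiced /β/.
dental: voiceless /θ/, voiced —.
retroflex: voiceless /ʂ/, voiced /ʐ/.
alveolo-palatal: voiceless /ɕ/, voiced /ʑ/.
uvular: voiceless /χ/, voiced —.
Gaps, from front to back: dental lacks voiced (/ð/); uvular lacks voiced (/ʁ/).

/ð/, /ʁ/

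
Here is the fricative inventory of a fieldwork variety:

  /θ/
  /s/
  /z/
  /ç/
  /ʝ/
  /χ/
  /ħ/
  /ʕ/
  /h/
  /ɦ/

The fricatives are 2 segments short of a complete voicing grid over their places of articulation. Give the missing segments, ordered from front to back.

/ð/, /ʁ/

dental: voiceless /θ/, voiced —.
alveolar: voiceless /s/, voiced /z/.
palatal: voiceless /ç/, voiced /ʝ/.
uvular: voiceless /χ/, voiced —.
pharyngeal: voiceless /ħ/, voiced /ʕ/.
glottal: voiceless /h/, voiced /ɦ/.
Gaps, from front to back: dental lacks voiced (/ð/); uvular lacks voiced (/ʁ/).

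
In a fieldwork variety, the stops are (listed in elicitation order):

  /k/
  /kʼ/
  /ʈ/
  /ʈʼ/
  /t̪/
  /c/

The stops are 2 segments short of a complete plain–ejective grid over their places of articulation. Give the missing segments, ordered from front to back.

/t̪ʼ/, /cʼ/

dental: plain /t̪/, ejective —.
retroflex: plain /ʈ/, ejective /ʈʼ/.
palatal: plain /c/, ejective —.
velar: plain /k/, ejective /kʼ/.
Gaps, from front to back: dental lacks ejective (/t̪ʼ/); palatal lacks ejective (/cʼ/).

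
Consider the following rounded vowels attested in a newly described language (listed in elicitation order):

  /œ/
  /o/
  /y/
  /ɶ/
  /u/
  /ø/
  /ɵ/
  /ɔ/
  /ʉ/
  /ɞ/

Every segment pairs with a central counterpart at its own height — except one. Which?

High: /y/ ~ /ʉ/ ~ /u/
High-mid: /ø/ ~ /ɵ/ ~ /o/
Low-mid: /œ/ ~ /ɞ/ ~ /ɔ/
Low: only /ɶ/ (front); no central partner.
So /ɶ/ is the unpaired segment.

/ɶ/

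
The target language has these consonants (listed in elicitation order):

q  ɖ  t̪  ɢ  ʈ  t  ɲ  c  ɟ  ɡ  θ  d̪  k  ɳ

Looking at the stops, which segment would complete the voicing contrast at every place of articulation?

Voiceless: /t̪/ (dental), /t/ (alveolar), /ʈ/ (retroflex), /c/ (palatal), /k/ (velar), /q/ (uvular).
Voiced: /d̪/ (dental), /ɖ/ (retroflex), /ɟ/ (palatal), /ɡ/ (velar), /ɢ/ (uvular).
The alveolar row has no voiced member, so the gap is the voiced alveolar stop /d/.

/d/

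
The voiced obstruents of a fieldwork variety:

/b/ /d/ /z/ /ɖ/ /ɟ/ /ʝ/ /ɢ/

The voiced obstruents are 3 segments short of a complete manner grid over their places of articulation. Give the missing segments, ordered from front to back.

bilabial: stop /b/, fricative —.
alveolar: stop /d/, fricative /z/.
retroflex: stop /ɖ/, fricative —.
palatal: stop /ɟ/, fricative /ʝ/.
uvular: stop /ɢ/, fricative —.
Gaps, from front to back: bilabial lacks fricative (/β/); retroflex lacks fricative (/ʐ/); uvular lacks fricative (/ʁ/).

/β/, /ʐ/, /ʁ/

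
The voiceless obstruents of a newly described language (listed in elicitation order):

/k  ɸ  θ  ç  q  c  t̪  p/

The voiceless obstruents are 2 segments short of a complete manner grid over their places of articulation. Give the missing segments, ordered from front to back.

/x/, /χ/

Stop: /p/ (bilabial), /t̪/ (dental), /c/ (palatal), /k/ (velar), /q/ (uvular).
Fricative: /ɸ/ (bilabial), /θ/ (dental), /ç/ (palatal).
Gaps, from front to back: velar lacks fricative (/x/); uvular lacks fricative (/χ/).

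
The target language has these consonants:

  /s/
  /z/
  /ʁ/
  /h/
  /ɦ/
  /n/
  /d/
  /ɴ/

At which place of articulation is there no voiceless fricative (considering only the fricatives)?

uvular

Voiceless: /s/ (alveolar), /h/ (glottal).
Voiced: /z/ (alveolar), /ʁ/ (uvular), /ɦ/ (glottal).
Every place of articulation has a voiceless member except uvular, where /χ/ would be expected.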